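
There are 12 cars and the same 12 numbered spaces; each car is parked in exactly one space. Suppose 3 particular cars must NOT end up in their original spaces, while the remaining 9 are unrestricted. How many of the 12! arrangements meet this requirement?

Inclusion-exclusion on the 3 forbidden self-matches:
Σ_{j=0}^{3} (-1)^j C(3,j)(12-j)!
= C(3,0)·12! - C(3,1)·11! + C(3,2)·10! - C(3,3)·9!
= 479001600 - 119750400 + 10886400 - 362880
= 369774720

369774720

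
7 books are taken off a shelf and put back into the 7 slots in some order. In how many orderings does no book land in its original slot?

1854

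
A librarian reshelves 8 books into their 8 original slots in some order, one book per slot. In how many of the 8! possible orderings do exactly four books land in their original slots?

630

Pick the 4 fixed positions: C(8,4) = 70 ways.
The remaining 4 must be deranged: !4 = 9.
Total: 70 × 9 = 630.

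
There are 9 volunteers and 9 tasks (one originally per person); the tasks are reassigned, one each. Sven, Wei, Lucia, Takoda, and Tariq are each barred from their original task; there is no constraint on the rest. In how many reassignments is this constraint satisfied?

205056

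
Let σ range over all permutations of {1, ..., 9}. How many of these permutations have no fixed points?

133496

The subfactorial !9 = [9!/e] (nearest integer).
9! = 362880, and 362880/e ≈ 133496.09, so !9 = 133496.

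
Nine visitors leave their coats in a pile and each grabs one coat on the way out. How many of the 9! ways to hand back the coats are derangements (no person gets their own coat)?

133496

By inclusion-exclusion, !9 = Σ (-1)^k · 9!/k! for k=0..9
= 9! - 9!/1! + 9!/2! - 9!/3! + 9!/4! - 9!/5! + 9!/6! - 9!/7! + 9!/8! - 9!/9!
= 362880 - 362880 + 181440 - 60480 + 15120 - 3024 + 504 - 72 + 9 - 1
= 133496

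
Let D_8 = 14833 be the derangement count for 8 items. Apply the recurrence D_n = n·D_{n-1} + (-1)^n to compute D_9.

D_9 = 9·14833 - 1 = 133496.

133496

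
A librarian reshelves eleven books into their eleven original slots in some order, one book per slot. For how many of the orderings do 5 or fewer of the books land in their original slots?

Sum C(11,i)·!(11-i) for i = 0..5:
  i=0: C(11,0)·!11 = 1·14684570 = 14684570
  i=1: C(11,1)·!10 = 11·1334961 = 14684571
  i=2: C(11,2)·!9 = 55·133496 = 7342280
  i=3: C(11,3)·!8 = 165·14833 = 2447445
  i=4: C(11,4)·!7 = 330·1854 = 611820
  i=5: C(11,5)·!6 = 462·265 = 122430
Total = 39893116.

39893116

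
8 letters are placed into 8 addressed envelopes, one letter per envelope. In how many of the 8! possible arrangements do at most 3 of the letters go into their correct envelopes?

# with exactly i fixed is C(8,i)·!(8-i); sum over i=0..3:
  i=0: C(8,0)·!8 = 1·14833 = 14833
  i=1: C(8,1)·!7 = 8·1854 = 14832
  i=2: C(8,2)·!6 = 28·265 = 7420
  i=3: C(8,3)·!5 = 56·44 = 2464
Total = 39549.

39549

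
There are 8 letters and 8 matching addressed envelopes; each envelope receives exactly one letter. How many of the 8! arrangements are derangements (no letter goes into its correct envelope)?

By inclusion-exclusion, !8 = Σ (-1)^k · 8!/k! for k=0..8
= 8! - 8!/1! + 8!/2! - 8!/3! + 8!/4! - 8!/5! + 8!/6! - 8!/7! + 8!/8!
= 40320 - 40320 + 20160 - 6720 + 1680 - 336 + 56 - 8 + 1
= 14833

14833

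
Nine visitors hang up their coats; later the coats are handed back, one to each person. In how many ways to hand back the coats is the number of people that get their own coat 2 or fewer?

# with exactly i fixed is C(9,i)·!(9-i); sum over i=0..2:
  i=0: C(9,0)·!9 = 1·133496 = 133496
  i=1: C(9,1)·!8 = 9·14833 = 133497
  i=2: C(9,2)·!7 = 36·1854 = 66744
Total = 333737.

333737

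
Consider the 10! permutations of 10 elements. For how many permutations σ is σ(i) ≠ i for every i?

1334961

Use !n = (n-1)(!(n-1) + !(n-2)).
!10 = 9·(133496 + 14833) = 9·148329 = 1334961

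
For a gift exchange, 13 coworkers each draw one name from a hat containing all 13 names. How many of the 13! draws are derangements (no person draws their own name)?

2290792932

The number of derangements of 13 is !13 = Σ_{k=0}^{13} (-1)^k·13!/k!
= 13! - 13!/1! + 13!/2! - 13!/3! + 13!/4! - 13!/5! + 13!/6! - 13!/7! + 13!/8! - 13!/9! + 13!/10! - 13!/11! + 13!/12! - 13!/13!
= 6227020800 - 6227020800 + 3113510400 - 1037836800 + 259459200 - 51891840 + 8648640 - 1235520 + 154440 - 17160 + 1716 - 156 + 13 - 1
= 2290792932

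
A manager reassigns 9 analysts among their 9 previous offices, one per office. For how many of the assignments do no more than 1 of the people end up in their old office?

266993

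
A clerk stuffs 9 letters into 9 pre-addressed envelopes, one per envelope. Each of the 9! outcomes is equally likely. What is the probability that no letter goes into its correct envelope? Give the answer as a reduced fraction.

Favorable outcomes: !9 = 133496.
Total outcomes: 9! = 362880.
Probability = 133496/362880 = 16687/45360.

16687/45360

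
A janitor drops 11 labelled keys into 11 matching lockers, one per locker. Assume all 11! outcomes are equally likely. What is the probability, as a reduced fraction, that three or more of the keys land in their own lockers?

Favorable outcomes: Σ_{i≥3} C(11,i)·!(11-i) = 165·14833 + 330·1854 + 462·265 + 462·44 + 330·9 + 165·2 + 55·1 + 11·0 + 1·1 = 3205379.
Total outcomes: 11! = 39916800.
Probability = 3205379/39916800 = 3205379/39916800.

3205379/39916800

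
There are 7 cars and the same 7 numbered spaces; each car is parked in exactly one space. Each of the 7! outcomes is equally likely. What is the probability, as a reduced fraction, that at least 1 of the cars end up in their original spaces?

Favorable outcomes: Σ_{i≥1} C(7,i)·!(7-i) = 7·265 + 21·44 + 35·9 + 35·2 + 21·1 + 7·0 + 1·1 = 3186.
Total outcomes: 7! = 5040.
Probability = 3186/5040 = 177/280.

177/280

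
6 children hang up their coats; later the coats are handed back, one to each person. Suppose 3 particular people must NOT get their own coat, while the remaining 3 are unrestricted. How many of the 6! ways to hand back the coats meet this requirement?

Let A_j be the event that the j-th constrained one is fixed. By inclusion-exclusion over the 3 events:
Σ_{j=0}^{3} (-1)^j C(3,j)(6-j)!
= C(3,0)·6! - C(3,1)·5! + C(3,2)·4! - C(3,3)·3!
= 720 - 360 + 72 - 6
= 426

426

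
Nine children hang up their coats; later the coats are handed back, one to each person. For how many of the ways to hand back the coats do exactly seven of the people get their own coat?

36

Choose which 7 of the 9 are fixed: C(9,7) = 36.
The remaining 2 must be deranged: !2 = 1.
Total: 36 × 1 = 36.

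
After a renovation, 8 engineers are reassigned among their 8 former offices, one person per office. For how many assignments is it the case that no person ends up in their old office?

Use !n = n·!(n-1) + (-1)^n.
!8 = 8·1854 + 1 = 14833

14833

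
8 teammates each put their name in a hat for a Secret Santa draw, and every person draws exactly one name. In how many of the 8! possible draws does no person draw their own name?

14833

Use !n = n·!(n-1) + (-1)^n.
!8 = 8·1854 + 1 = 14833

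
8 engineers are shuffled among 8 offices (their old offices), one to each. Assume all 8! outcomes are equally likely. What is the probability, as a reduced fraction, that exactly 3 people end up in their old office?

11/180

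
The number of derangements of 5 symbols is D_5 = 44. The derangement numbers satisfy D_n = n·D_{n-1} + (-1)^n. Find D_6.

D_6 = 6·44 + 1 = 265.

265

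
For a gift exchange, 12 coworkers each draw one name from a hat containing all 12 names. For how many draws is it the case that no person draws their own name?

176214841

Recurrence: !12 = 11·(!11 + !10).
!12 = 11·(14684570 + 1334961) = 11·16019531 = 176214841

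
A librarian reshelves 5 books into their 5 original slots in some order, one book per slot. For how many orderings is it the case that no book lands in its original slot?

44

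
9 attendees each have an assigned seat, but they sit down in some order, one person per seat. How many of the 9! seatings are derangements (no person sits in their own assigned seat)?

133496

The subfactorial !9 = [9!/e] (nearest integer).
9! = 362880, and 362880/e ≈ 133496.09, so !9 = 133496.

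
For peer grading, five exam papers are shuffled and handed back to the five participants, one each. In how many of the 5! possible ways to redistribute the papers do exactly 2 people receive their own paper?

Pick the 2 fixed positions: C(5,2) = 10 ways.
The remaining 3 must be deranged: !3 = 2.
Total: 10 × 2 = 20.

20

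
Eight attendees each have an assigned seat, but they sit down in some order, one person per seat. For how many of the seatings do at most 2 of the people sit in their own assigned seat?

Sum C(8,i)·!(8-i) for i = 0..2:
  i=0: C(8,0)·!8 = 1·14833 = 14833
  i=1: C(8,1)·!7 = 8·1854 = 14832
  i=2: C(8,2)·!6 = 28·265 = 7420
Total = 37085.

37085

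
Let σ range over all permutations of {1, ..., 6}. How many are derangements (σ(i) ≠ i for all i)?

265

The number of derangements of 6 is !6 = Σ_{k=0}^{6} (-1)^k·6!/k!
= 6! - 6!/1! + 6!/2! - 6!/3! + 6!/4! - 6!/5! + 6!/6!
= 720 - 720 + 360 - 120 + 30 - 6 + 1
= 265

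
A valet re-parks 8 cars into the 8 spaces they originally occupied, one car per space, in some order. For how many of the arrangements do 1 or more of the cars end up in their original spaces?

25487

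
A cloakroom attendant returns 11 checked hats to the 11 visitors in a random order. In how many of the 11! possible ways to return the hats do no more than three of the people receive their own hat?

39158866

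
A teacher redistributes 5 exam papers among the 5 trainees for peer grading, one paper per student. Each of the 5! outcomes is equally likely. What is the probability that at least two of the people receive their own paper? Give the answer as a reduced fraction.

31/120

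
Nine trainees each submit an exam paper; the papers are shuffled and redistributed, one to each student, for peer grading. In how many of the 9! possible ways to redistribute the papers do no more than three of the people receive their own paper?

355997

# with exactly i fixed is C(9,i)·!(9-i); sum over i=0..3:
  i=0: C(9,0)·!9 = 1·133496 = 133496
  i=1: C(9,1)·!8 = 9·14833 = 133497
  i=2: C(9,2)·!7 = 36·1854 = 66744
  i=3: C(9,3)·!6 = 84·265 = 22260
Total = 355997.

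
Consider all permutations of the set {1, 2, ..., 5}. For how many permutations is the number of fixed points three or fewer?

119

Sum C(5,i)·!(5-i) for i = 0..3:
  i=0: C(5,0)·!5 = 1·44 = 44
  i=1: C(5,1)·!4 = 5·9 = 45
  i=2: C(5,2)·!3 = 10·2 = 20
  i=3: C(5,3)·!2 = 10·1 = 10
Total = 119.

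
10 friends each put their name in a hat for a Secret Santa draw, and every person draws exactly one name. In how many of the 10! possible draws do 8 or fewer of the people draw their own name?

3628799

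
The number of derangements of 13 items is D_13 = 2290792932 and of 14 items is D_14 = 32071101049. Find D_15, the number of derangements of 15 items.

481066515734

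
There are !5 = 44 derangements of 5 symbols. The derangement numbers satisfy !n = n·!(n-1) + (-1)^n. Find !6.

!6 = 6·44 + 1 = 265.

265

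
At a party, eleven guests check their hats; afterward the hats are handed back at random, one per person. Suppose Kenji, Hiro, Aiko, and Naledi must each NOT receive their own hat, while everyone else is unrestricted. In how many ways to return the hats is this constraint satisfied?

Let A_j be the event that the j-th constrained one is fixed. By inclusion-exclusion over the 4 events:
Σ_{j=0}^{4} (-1)^j C(4,j)(11-j)!
= C(4,0)·11! - C(4,1)·10! + C(4,2)·9! - C(4,3)·8! + C(4,4)·7!
= 39916800 - 14515200 + 2177280 - 161280 + 5040
= 27422640

27422640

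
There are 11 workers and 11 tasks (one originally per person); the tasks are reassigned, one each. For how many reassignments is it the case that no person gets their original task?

!11 is the nearest integer to 11!/e.
11! = 39916800, and 39916800/e ≈ 14684570.08, so !11 = 14684570.

14684570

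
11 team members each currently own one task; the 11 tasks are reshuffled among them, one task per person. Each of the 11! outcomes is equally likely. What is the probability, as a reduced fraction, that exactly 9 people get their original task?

Favorable outcomes: C(11,9)·!2 = 55·1 = 55.
Total outcomes: 11! = 39916800.
Probability = 55/39916800 = 1/725760.

1/725760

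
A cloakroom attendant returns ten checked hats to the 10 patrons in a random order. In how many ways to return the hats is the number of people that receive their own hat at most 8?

# with exactly i fixed is C(10,i)·!(10-i); sum over i=0..8:
  i=0: C(10,0)·!10 = 1·1334961 = 1334961
  i=1: C(10,1)·!9 = 10·133496 = 1334960
  i=2: C(10,2)·!8 = 45·14833 = 667485
  i=3: C(10,3)·!7 = 120·1854 = 222480
  i=4: C(10,4)·!6 = 210·265 = 55650
  i=5: C(10,5)·!5 = 252·44 = 11088
  i=6: C(10,6)·!4 = 210·9 = 1890
  i=7: C(10,7)·!3 = 120·2 = 240
  i=8: C(10,8)·!2 = 45·1 = 45
Total = 3628799.

3628799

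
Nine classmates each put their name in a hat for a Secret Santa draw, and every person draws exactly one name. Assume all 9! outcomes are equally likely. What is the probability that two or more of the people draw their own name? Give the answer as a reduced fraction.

95887/362880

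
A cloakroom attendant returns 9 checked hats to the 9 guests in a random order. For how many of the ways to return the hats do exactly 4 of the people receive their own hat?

Choose which 4 of the 9 are fixed: C(9,4) = 126.
The other 5 form a derangement: !5 = 44.
Total: 126 × 44 = 5544.

5544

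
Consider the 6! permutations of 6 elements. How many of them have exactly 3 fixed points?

Choose which 3 of the 6 are fixed: C(6,3) = 20.
The remaining 3 must be deranged: !3 = 2.
Total: 20 × 2 = 40.

40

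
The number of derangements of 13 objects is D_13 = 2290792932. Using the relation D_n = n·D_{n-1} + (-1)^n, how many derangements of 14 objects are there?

32071101049

D_14 = 14·2290792932 + 1 = 32071101049.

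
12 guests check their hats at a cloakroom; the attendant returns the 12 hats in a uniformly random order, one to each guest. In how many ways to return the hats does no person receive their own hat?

176214841

The number of derangements of 12 is !12 = Σ_{k=0}^{12} (-1)^k·12!/k!
= 12! - 12!/1! + 12!/2! - 12!/3! + 12!/4! - 12!/5! + 12!/6! - 12!/7! + 12!/8! - 12!/9! + 12!/10! - 12!/11! + 12!/12!
= 479001600 - 479001600 + 239500800 - 79833600 + 19958400 - 3991680 + 665280 - 95040 + 11880 - 1320 + 132 - 12 + 1
= 176214841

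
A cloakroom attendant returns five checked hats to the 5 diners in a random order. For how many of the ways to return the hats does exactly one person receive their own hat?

Choose which one of the 5 is fixed: C(5,1) = 5.
The remaining 4 must be deranged: !4 = 9.
Total: 5 × 9 = 45.

45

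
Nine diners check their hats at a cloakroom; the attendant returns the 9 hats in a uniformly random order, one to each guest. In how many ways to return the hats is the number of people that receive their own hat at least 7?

Sum C(9,i)·!(9-i) for i = 7..9:
  i=7: C(9,7)·!2 = 36·1 = 36
  i=8: C(9,8)·!1 = 9·0 = 0
  i=9: C(9,9)·!0 = 1·1 = 1
Total = 37.

37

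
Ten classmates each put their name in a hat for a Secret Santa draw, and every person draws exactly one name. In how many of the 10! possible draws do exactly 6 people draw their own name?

Pick the 6 fixed positions: C(10,6) = 210 ways.
The remaining 4 must be deranged: !4 = 9.
Total: 210 × 9 = 1890.

1890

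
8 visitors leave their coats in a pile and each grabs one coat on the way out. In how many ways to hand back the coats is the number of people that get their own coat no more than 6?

40319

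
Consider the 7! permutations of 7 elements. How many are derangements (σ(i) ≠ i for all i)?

1854

!7 = 7! · Σ_{k=0}^{7} (-1)^k/k!
= 7! - 7!/1! + 7!/2! - 7!/3! + 7!/4! - 7!/5! + 7!/6! - 7!/7!
= 5040 - 5040 + 2520 - 840 + 210 - 42 + 7 - 1
= 1854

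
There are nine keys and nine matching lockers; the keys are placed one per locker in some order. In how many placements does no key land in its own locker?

Use !n = (n-1)(!(n-1) + !(n-2)).
!9 = 8·(14833 + 1854) = 8·16687 = 133496

133496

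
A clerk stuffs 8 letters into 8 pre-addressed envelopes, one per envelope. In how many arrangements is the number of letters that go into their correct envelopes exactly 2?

7420

Choose which 2 of the 8 are fixed: C(8,2) = 28.
The remaining 6 must be deranged: !6 = 265.
Total: 28 × 265 = 7420.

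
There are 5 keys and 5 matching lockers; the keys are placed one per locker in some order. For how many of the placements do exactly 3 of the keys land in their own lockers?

10

Choose which 3 of the 5 are fixed: C(5,3) = 10.
The other 2 form a derangement: !2 = 1.
Total: 10 × 1 = 10.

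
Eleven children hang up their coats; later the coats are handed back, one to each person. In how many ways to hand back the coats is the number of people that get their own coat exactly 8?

330

Pick the 8 fixed positions: C(11,8) = 165 ways.
The other 3 form a derangement: !3 = 2.
Total: 165 × 2 = 330.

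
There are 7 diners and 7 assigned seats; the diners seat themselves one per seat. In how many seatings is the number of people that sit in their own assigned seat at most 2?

4633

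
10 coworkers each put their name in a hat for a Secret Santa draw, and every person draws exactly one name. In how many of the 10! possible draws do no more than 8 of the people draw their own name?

Sum C(10,i)·!(10-i) for i = 0..8:
  i=0: C(10,0)·!10 = 1·1334961 = 1334961
  i=1: C(10,1)·!9 = 10·133496 = 1334960
  i=2: C(10,2)·!8 = 45·14833 = 667485
  i=3: C(10,3)·!7 = 120·1854 = 222480
  i=4: C(10,4)·!6 = 210·265 = 55650
  i=5: C(10,5)·!5 = 252·44 = 11088
  i=6: C(10,6)·!4 = 210·9 = 1890
  i=7: C(10,7)·!3 = 120·2 = 240
  i=8: C(10,8)·!2 = 45·1 = 45
Total = 3628799.

3628799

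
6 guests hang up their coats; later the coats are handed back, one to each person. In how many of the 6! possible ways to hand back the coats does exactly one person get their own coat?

264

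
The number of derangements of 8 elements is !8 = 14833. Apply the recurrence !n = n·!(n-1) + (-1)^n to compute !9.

!9 = 9·14833 - 1 = 133496.

133496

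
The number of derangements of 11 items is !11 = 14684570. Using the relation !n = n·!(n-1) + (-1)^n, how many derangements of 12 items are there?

176214841

!12 = 12·14684570 + 1 = 176214841.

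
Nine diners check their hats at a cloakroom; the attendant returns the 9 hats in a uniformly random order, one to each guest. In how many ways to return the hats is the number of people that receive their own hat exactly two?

66744

Choose which 2 of the 9 are fixed: C(9,2) = 36.
The remaining 7 must be deranged: !7 = 1854.
Total: 36 × 1854 = 66744.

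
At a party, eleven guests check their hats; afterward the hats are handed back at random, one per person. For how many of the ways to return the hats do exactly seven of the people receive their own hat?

2970

Pick the 7 fixed positions: C(11,7) = 330 ways.
The other 4 form a derangement: !4 = 9.
Total: 330 × 9 = 2970.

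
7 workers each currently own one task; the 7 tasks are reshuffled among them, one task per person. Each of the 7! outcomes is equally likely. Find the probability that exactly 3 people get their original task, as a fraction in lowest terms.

1/16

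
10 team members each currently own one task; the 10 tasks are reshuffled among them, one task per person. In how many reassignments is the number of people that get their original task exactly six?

1890

Choose which 6 of the 10 are fixed: C(10,6) = 210.
The other 4 form a derangement: !4 = 9.
Total: 210 × 9 = 1890.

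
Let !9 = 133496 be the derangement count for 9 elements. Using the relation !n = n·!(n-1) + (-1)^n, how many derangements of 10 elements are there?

1334961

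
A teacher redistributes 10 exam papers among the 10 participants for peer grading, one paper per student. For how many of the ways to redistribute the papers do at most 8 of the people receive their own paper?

# with exactly i fixed is C(10,i)·!(10-i); sum over i=0..8:
  i=0: C(10,0)·!10 = 1·1334961 = 1334961
  i=1: C(10,1)·!9 = 10·133496 = 1334960
  i=2: C(10,2)·!8 = 45·14833 = 667485
  i=3: C(10,3)·!7 = 120·1854 = 222480
  i=4: C(10,4)·!6 = 210·265 = 55650
  i=5: C(10,5)·!5 = 252·44 = 11088
  i=6: C(10,6)·!4 = 210·9 = 1890
  i=7: C(10,7)·!3 = 120·2 = 240
  i=8: C(10,8)·!2 = 45·1 = 45
Total = 3628799.

3628799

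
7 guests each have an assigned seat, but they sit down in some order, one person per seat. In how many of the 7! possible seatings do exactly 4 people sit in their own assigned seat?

Pick the 4 fixed positions: C(7,4) = 35 ways.
The other 3 form a derangement: !3 = 2.
Total: 35 × 2 = 70.

70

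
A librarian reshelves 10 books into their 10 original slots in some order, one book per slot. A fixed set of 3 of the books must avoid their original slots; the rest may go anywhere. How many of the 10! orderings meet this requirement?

2656080

Inclusion-exclusion on the 3 forbidden self-matches:
Σ_{j=0}^{3} (-1)^j C(3,j)(10-j)!
= C(3,0)·10! - C(3,1)·9! + C(3,2)·8! - C(3,3)·7!
= 3628800 - 1088640 + 120960 - 5040
= 2656080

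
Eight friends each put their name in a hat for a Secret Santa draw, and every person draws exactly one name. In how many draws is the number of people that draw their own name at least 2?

10655

Sum C(8,i)·!(8-i) for i = 2..8:
  i=2: C(8,2)·!6 = 28·265 = 7420
  i=3: C(8,3)·!5 = 56·44 = 2464
  i=4: C(8,4)·!4 = 70·9 = 630
  i=5: C(8,5)·!3 = 56·2 = 112
  i=6: C(8,6)·!2 = 28·1 = 28
  i=7: C(8,7)·!1 = 8·0 = 0
  i=8: C(8,8)·!0 = 1·1 = 1
Total = 10655.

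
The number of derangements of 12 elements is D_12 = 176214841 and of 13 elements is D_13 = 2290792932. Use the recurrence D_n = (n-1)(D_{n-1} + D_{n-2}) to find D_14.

32071101049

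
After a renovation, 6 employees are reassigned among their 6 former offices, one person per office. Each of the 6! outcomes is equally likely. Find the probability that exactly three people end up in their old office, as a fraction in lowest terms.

1/18

Favorable outcomes: C(6,3)·!3 = 20·2 = 40.
Total outcomes: 6! = 720.
Probability = 40/720 = 1/18.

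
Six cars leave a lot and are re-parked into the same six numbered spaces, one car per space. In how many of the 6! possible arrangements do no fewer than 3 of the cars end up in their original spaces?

Sum C(6,i)·!(6-i) for i = 3..6:
  i=3: C(6,3)·!3 = 20·2 = 40
  i=4: C(6,4)·!2 = 15·1 = 15
  i=5: C(6,5)·!1 = 6·0 = 0
  i=6: C(6,6)·!0 = 1·1 = 1
Total = 56.

56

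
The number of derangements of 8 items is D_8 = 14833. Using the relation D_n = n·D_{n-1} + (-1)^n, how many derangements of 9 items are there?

D_9 = 9·14833 - 1 = 133496.

133496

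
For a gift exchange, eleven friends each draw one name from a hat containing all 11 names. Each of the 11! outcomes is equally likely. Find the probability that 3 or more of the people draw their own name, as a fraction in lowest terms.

3205379/39916800

Favorable outcomes: Σ_{i≥3} C(11,i)·!(11-i) = 165·14833 + 330·1854 + 462·265 + 462·44 + 330·9 + 165·2 + 55·1 + 11·0 + 1·1 = 3205379.
Total outcomes: 11! = 39916800.
Probability = 3205379/39916800 = 3205379/39916800.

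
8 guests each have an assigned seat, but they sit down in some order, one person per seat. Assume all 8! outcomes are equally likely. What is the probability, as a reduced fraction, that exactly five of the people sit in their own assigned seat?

1/360

Favorable outcomes: C(8,5)·!3 = 56·2 = 112.
Total outcomes: 8! = 40320.
Probability = 112/40320 = 1/360.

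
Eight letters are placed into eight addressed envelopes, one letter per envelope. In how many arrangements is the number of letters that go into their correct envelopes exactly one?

Pick the single fixed position: C(8,1) = 8 ways.
The other 7 form a derangement: !7 = 1854.
Total: 8 × 1854 = 14832.

14832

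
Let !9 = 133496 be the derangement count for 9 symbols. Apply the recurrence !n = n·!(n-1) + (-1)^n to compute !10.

1334961

!10 = 10·133496 + 1 = 1334961.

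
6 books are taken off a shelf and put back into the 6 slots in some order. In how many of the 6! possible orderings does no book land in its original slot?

By inclusion-exclusion, !6 = Σ (-1)^k · 6!/k! for k=0..6
= 6! - 6!/1! + 6!/2! - 6!/3! + 6!/4! - 6!/5! + 6!/6!
= 720 - 720 + 360 - 120 + 30 - 6 + 1
= 265

265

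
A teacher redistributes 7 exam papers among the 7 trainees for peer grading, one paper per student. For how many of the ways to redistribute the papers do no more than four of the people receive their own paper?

5018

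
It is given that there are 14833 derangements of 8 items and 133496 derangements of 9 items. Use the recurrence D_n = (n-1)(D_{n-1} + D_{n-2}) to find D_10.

D_10 = (10-1)·(D_9 + D_8) = 9·(133496 + 14833) = 9·148329 = 1334961.

1334961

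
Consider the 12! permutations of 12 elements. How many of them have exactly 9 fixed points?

440

Choose which 9 of the 12 are fixed: C(12,9) = 220.
The other 3 form a derangement: !3 = 2.
Total: 220 × 2 = 440.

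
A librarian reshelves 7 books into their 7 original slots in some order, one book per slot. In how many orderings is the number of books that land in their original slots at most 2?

4633

# with exactly i fixed is C(7,i)·!(7-i); sum over i=0..2:
  i=0: C(7,0)·!7 = 1·1854 = 1854
  i=1: C(7,1)·!6 = 7·265 = 1855
  i=2: C(7,2)·!5 = 21·44 = 924
Total = 4633.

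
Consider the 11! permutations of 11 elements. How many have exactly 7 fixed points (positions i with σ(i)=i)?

Choose which 7 of the 11 are fixed: C(11,7) = 330.
The other 4 form a derangement: !4 = 9.
Total: 330 × 9 = 2970.

2970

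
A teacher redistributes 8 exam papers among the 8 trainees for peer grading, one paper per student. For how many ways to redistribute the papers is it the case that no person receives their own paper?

By inclusion-exclusion, !8 = Σ (-1)^k · 8!/k! for k=0..8
= 8! - 8!/1! + 8!/2! - 8!/3! + 8!/4! - 8!/5! + 8!/6! - 8!/7! + 8!/8!
= 40320 - 40320 + 20160 - 6720 + 1680 - 336 + 56 - 8 + 1
= 14833

14833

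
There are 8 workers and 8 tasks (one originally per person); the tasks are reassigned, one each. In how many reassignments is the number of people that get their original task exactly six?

Choose which 6 of the 8 are fixed: C(8,6) = 28.
The remaining 2 must be deranged: !2 = 1.
Total: 28 × 1 = 28.

28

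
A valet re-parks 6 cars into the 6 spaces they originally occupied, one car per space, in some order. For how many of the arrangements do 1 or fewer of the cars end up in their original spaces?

529

# with exactly i fixed is C(6,i)·!(6-i); sum over i=0..1:
  i=0: C(6,0)·!6 = 1·265 = 265
  i=1: C(6,1)·!5 = 6·44 = 264
Total = 529.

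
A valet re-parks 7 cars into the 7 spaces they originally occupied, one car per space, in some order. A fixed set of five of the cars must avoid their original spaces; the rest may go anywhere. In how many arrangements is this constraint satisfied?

Let A_j be the event that the j-th constrained one is fixed. By inclusion-exclusion over the 5 events:
Σ_{j=0}^{5} (-1)^j C(5,j)(7-j)!
= C(5,0)·7! - C(5,1)·6! + C(5,2)·5! - C(5,3)·4! + C(5,4)·3! - C(5,5)·2!
= 5040 - 3600 + 1200 - 240 + 30 - 2
= 2428

2428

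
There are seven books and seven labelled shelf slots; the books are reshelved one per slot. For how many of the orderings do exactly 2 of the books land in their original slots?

Pick the 2 fixed positions: C(7,2) = 21 ways.
The remaining 5 must be deranged: !5 = 44.
Total: 21 × 44 = 924.

924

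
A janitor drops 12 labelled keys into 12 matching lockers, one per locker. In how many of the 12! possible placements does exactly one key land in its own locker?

176214840

Choose which one of the 12 is fixed: C(12,1) = 12.
The remaining 11 must be deranged: !11 = 14684570.
Total: 12 × 14684570 = 176214840.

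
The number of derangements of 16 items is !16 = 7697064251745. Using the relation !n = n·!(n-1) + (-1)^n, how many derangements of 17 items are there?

130850092279664

!17 = 17·7697064251745 - 1 = 130850092279664.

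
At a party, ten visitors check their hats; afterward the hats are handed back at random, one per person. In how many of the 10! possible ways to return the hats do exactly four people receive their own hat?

Choose which 4 of the 10 are fixed: C(10,4) = 210.
The remaining 6 must be deranged: !6 = 265.
Total: 210 × 265 = 55650.

55650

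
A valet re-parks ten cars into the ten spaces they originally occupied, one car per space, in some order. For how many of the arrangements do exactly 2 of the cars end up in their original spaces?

Pick the 2 fixed positions: C(10,2) = 45 ways.
The remaining 8 must be deranged: !8 = 14833.
Total: 45 × 14833 = 667485.

667485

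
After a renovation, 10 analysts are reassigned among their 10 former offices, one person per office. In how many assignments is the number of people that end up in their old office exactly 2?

667485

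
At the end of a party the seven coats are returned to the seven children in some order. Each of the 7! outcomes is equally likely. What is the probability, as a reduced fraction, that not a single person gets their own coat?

103/280

Favorable outcomes: !7 = 1854.
Total outcomes: 7! = 5040.
Probability = 1854/5040 = 103/280.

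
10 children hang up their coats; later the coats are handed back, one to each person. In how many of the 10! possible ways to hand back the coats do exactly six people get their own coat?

1890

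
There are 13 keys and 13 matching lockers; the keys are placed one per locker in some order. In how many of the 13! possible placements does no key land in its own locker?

!13 is the nearest integer to 13!/e.
13! = 6227020800, and 6227020800/e ≈ 2290792932.07, so !13 = 2290792932.

2290792932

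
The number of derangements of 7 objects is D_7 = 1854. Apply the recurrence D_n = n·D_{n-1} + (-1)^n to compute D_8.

D_8 = 8·1854 + 1 = 14833.

14833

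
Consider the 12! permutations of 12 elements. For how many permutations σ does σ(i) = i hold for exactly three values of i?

29369120

Choose which 3 of the 12 are fixed: C(12,3) = 220.
The other 9 form a derangement: !9 = 133496.
Total: 220 × 133496 = 29369120.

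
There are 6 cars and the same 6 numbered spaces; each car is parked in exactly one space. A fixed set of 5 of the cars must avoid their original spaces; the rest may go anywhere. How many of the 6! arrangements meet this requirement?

Inclusion-exclusion on the 5 forbidden self-matches:
Σ_{j=0}^{5} (-1)^j C(5,j)(6-j)!
= C(5,0)·6! - C(5,1)·5! + C(5,2)·4! - C(5,3)·3! + C(5,4)·2! - C(5,5)·1!
= 720 - 600 + 240 - 60 + 10 - 1
= 309

309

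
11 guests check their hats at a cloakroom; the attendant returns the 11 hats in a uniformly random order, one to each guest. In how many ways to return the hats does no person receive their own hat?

14684570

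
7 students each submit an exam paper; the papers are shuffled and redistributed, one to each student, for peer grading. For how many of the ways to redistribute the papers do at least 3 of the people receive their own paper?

407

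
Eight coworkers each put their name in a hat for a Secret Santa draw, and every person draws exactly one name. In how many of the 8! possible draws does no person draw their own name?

14833

Use !n = (n-1)(!(n-1) + !(n-2)).
!8 = 7·(1854 + 265) = 7·2119 = 14833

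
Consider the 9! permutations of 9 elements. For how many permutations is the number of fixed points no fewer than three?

29143

# with exactly i fixed is C(9,i)·!(9-i); sum over i=3..9:
  i=3: C(9,3)·!6 = 84·265 = 22260
  i=4: C(9,4)·!5 = 126·44 = 5544
  i=5: C(9,5)·!4 = 126·9 = 1134
  i=6: C(9,6)·!3 = 84·2 = 168
  i=7: C(9,7)·!2 = 36·1 = 36
  i=8: C(9,8)·!1 = 9·0 = 0
  i=9: C(9,9)·!0 = 1·1 = 1
Total = 29143.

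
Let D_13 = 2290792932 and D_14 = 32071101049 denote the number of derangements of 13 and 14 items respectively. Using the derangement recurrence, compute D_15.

D_15 = (15-1)·(D_14 + D_13) = 14·(32071101049 + 2290792932) = 14·34361893981 = 481066515734.

481066515734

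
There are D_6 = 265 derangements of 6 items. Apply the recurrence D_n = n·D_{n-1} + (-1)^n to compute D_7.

D_7 = 7·265 - 1 = 1854.

1854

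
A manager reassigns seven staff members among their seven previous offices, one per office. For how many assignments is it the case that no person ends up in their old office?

1854

!7 is the nearest integer to 7!/e.
7! = 5040, and 5040/e ≈ 1854.11, so !7 = 1854.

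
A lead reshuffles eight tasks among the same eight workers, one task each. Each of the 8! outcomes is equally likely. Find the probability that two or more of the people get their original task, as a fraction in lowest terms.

Favorable outcomes: Σ_{i≥2} C(8,i)·!(8-i) = 28·265 + 56·44 + 70·9 + 56·2 + 28·1 + 8·0 + 1·1 = 10655.
Total outcomes: 8! = 40320.
Probability = 10655/40320 = 2131/8064.

2131/8064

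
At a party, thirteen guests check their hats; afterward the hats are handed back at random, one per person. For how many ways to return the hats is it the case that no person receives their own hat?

The subfactorial !13 = [13!/e] (nearest integer).
13! = 6227020800, and 6227020800/e ≈ 2290792932.07, so !13 = 2290792932.

2290792932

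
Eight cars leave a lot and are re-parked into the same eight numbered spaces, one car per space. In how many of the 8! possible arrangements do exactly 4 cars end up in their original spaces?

Pick the 4 fixed positions: C(8,4) = 70 ways.
The other 4 form a derangement: !4 = 9.
Total: 70 × 9 = 630.

630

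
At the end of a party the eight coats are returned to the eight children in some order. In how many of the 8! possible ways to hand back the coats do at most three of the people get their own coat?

39549

# with exactly i fixed is C(8,i)·!(8-i); sum over i=0..3:
  i=0: C(8,0)·!8 = 1·14833 = 14833
  i=1: C(8,1)·!7 = 8·1854 = 14832
  i=2: C(8,2)·!6 = 28·265 = 7420
  i=3: C(8,3)·!5 = 56·44 = 2464
Total = 39549.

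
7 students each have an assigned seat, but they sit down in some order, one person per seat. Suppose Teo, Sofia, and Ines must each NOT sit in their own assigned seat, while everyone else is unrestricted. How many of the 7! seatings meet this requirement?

3216

Let A_j be the event that the j-th constrained one is fixed. By inclusion-exclusion over the 3 events:
Σ_{j=0}^{3} (-1)^j C(3,j)(7-j)!
= C(3,0)·7! - C(3,1)·6! + C(3,2)·5! - C(3,3)·4!
= 5040 - 2160 + 360 - 24
= 3216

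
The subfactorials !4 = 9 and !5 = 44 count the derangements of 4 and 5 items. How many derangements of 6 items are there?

265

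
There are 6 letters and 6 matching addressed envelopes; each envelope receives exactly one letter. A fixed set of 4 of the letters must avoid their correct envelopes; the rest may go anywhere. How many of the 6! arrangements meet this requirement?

362

Inclusion-exclusion on the 4 forbidden self-matches:
Σ_{j=0}^{4} (-1)^j C(4,j)(6-j)!
= C(4,0)·6! - C(4,1)·5! + C(4,2)·4! - C(4,3)·3! + C(4,4)·2!
= 720 - 480 + 144 - 24 + 2
= 362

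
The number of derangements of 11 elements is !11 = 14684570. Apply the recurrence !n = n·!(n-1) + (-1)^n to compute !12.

!12 = 12·14684570 + 1 = 176214841.

176214841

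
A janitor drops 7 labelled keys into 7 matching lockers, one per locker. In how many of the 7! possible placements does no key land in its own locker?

By inclusion-exclusion, !7 = Σ (-1)^k · 7!/k! for k=0..7
= 7! - 7!/1! + 7!/2! - 7!/3! + 7!/4! - 7!/5! + 7!/6! - 7!/7!
= 5040 - 5040 + 2520 - 840 + 210 - 42 + 7 - 1
= 1854

1854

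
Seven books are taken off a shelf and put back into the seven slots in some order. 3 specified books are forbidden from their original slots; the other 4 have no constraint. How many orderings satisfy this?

Inclusion-exclusion on the 3 forbidden self-matches:
Σ_{j=0}^{3} (-1)^j C(3,j)(7-j)!
= C(3,0)·7! - C(3,1)·6! + C(3,2)·5! - C(3,3)·4!
= 5040 - 2160 + 360 - 24
= 3216

3216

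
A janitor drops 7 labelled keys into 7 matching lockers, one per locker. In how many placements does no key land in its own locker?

!7 is the nearest integer to 7!/e.
7! = 5040, and 5040/e ≈ 1854.11, so !7 = 1854.

1854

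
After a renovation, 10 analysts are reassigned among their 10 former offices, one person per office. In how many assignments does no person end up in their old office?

1334961

By inclusion-exclusion, !10 = Σ (-1)^k · 10!/k! for k=0..10
= 10! - 10!/1! + 10!/2! - 10!/3! + 10!/4! - 10!/5! + 10!/6! - 10!/7! + 10!/8! - 10!/9! + 10!/10!
= 3628800 - 3628800 + 1814400 - 604800 + 151200 - 30240 + 5040 - 720 + 90 - 10 + 1
= 1334961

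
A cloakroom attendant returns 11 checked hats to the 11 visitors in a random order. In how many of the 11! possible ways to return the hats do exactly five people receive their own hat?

122430

Pick the 5 fixed positions: C(11,5) = 462 ways.
The other 6 form a derangement: !6 = 265.
Total: 462 × 265 = 122430.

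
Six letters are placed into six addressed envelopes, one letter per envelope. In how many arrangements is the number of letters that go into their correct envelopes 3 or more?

Sum C(6,i)·!(6-i) for i = 3..6:
  i=3: C(6,3)·!3 = 20·2 = 40
  i=4: C(6,4)·!2 = 15·1 = 15
  i=5: C(6,5)·!1 = 6·0 = 0
  i=6: C(6,6)·!0 = 1·1 = 1
Total = 56.

56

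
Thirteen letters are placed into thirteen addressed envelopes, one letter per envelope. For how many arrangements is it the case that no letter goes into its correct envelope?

2290792932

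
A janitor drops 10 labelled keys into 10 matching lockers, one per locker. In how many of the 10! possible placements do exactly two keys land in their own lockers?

Pick the 2 fixed positions: C(10,2) = 45 ways.
The other 8 form a derangement: !8 = 14833.
Total: 45 × 14833 = 667485.

667485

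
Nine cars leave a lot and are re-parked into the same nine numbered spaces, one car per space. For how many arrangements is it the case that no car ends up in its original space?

133496

!9 is the nearest integer to 9!/e.
9! = 362880, and 362880/e ≈ 133496.09, so !9 = 133496.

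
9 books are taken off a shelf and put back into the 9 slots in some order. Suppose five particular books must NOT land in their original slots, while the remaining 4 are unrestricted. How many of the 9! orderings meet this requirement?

205056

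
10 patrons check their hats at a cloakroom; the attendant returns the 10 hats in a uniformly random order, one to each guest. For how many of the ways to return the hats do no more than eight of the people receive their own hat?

3628799

# with exactly i fixed is C(10,i)·!(10-i); sum over i=0..8:
  i=0: C(10,0)·!10 = 1·1334961 = 1334961
  i=1: C(10,1)·!9 = 10·133496 = 1334960
  i=2: C(10,2)·!8 = 45·14833 = 667485
  i=3: C(10,3)·!7 = 120·1854 = 222480
  i=4: C(10,4)·!6 = 210·265 = 55650
  i=5: C(10,5)·!5 = 252·44 = 11088
  i=6: C(10,6)·!4 = 210·9 = 1890
  i=7: C(10,7)·!3 = 120·2 = 240
  i=8: C(10,8)·!2 = 45·1 = 45
Total = 3628799.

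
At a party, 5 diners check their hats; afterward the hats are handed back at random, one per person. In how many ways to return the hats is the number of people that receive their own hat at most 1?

89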